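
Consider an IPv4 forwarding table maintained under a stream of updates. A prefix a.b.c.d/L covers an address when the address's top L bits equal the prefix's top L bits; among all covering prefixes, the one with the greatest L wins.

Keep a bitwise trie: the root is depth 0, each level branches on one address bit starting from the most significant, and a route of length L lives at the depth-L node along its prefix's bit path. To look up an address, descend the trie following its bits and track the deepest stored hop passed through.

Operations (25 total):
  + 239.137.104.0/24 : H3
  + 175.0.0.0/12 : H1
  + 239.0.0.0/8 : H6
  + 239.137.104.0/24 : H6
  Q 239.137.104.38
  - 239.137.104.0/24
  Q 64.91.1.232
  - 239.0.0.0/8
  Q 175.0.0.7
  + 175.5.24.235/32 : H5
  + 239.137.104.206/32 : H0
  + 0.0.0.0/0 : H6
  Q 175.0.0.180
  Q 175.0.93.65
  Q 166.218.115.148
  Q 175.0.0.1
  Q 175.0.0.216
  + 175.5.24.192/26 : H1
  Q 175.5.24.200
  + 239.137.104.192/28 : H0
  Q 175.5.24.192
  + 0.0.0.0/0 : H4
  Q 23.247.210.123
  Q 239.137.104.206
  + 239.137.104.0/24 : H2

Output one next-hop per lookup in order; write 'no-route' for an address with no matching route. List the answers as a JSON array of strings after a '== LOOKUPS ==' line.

Apply in order:
  + 239.137.104.0/24 (H3) depth=24
  + 175.0.0.0/12 (H1) depth=12
  + 239.0.0.0/8 (H6) depth=8
  + 239.137.104.0/24 (H6) depth=24
  ? 239.137.104.38  path d0:-→d1:-→d2:-→d3:-→d4:-→d5:-→d6:-→d7:-→d8:H6→d9:-→d10:-→d11:-→d12:-→d13:-→d14:-→d15:-→d16:-→d17:-→d18:-→d19:-→d20:-→d21:-→d22:-→d23:-→d24:H6  best=H6
  - 239.137.104.0/24 clear@24
  ? 64.91.1.232  path d0:-  best=no-route
  - 239.0.0.0/8 clear@8
  ? 175.0.0.7  path d0:-→d1:-→d2:-→d3:-→d4:-→d5:-→d6:-→d7:-→d8:-→d9:-→d10:-→d11:-→d12:H1  best=H1
  + 175.5.24.235/32 (H5) depth=32
  + 239.137.104.206/32 (H0) depth=32
  + 0.0.0.0/0 (H6) depth=0
  ? 175.0.0.180  path d0:H6→d1:-→d2:-→d3:-→d4:-→d5:-→d6:-→d7:-→d8:-→d9:-→d10:-→d11:-→d12:H1→d13:-  best=H1
  ? 175.0.93.65  path d0:H6→d1:-→d2:-→d3:-→d4:-→d5:-→d6:-→d7:-→d8:-→d9:-→d10:-→d11:-→d12:H1→d13:-  best=H1
  ? 166.218.115.148  path d0:H6→d1:-→d2:-→d3:-→d4:-  best=H6
  ? 175.0.0.1  path d0:H6→d1:-→d2:-→d3:-→d4:-→d5:-→d6:-→d7:-→d8:-→d9:-→d10:-→d11:-→d12:H1→d13:-  best=H1
  ? 175.0.0.216  path d0:H6→d1:-→d2:-→d3:-→d4:-→d5:-→d6:-→d7:-→d8:-→d9:-→d10:-→d11:-→d12:H1→d13:-  best=H1
  + 175.5.24.192/26 (H1) depth=26
  ? 175.5.24.200  path d0:H6→d1:-→d2:-→d3:-→d4:-→d5:-→d6:-→d7:-→d8:-→d9:-→d10:-→d11:-→d12:H1→d13:-→d14:-→d15:-→d16:-→d17:-→d18:-→d19:-→d20:-→d21:-→d22:-→d23:-→d24:-→d25:-→d26:H1  best=H1
  + 239.137.104.192/28 (H0) depth=28
  ? 175.5.24.192  path d0:H6→d1:-→d2:-→d3:-→d4:-→d5:-→d6:-→d7:-→d8:-→d9:-→d10:-→d11:-→d12:H1→d13:-→d14:-→d15:-→d16:-→d17:-→d18:-→d19:-→d20:-→d21:-→d22:-→d23:-→d24:-→d25:-→d26:H1  best=H1
  + 0.0.0.0/0 (H4) depth=0
  ? 23.247.210.123  path d0:H4  best=H4
  ? 239.137.104.206  path d0:H4→d1:-→d2:-→d3:-→d4:-→d5:-→d6:-→d7:-→d8:-→d9:-→d10:-→d11:-→d12:-→d13:-→d14:-→d15:-→d16:-→d17:-→d18:-→d19:-→d20:-→d21:-→d22:-→d23:-→d24:-→d25:-→d26:-→d27:-→d28:H0→d29:-→d30:-→d31:-→d32:H0  best=H0
  + 239.137.104.0/24 (H2) depth=24

== LOOKUPS ==
["H6","no-route","H1","H1","H1","H6","H1","H1","H1","H1","H4","H0"]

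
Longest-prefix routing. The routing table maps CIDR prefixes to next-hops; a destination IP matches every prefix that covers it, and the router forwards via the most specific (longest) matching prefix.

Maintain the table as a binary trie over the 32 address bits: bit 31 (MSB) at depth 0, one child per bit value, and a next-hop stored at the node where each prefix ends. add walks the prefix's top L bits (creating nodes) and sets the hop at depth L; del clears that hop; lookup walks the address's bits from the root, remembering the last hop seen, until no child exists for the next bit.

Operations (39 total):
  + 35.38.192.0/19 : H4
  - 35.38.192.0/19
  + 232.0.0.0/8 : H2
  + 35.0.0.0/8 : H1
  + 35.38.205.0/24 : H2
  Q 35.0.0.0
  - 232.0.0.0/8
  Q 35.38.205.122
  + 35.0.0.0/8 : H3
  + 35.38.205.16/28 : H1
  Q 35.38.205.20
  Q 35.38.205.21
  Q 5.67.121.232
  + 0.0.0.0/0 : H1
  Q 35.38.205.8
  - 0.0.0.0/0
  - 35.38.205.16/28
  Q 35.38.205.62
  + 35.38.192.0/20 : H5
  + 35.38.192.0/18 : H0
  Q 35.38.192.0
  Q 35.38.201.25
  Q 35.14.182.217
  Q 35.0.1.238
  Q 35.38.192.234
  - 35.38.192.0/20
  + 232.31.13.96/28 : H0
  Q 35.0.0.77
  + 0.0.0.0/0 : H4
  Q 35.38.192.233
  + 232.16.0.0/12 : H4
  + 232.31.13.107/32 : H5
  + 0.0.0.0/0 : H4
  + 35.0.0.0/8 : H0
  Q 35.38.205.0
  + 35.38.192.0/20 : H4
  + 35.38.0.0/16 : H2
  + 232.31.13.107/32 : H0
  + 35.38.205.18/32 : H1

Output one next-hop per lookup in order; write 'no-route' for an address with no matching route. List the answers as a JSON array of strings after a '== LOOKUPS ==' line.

Process each operation:
  + 35.38.192.0/19 (H4) depth=19
  del 35.38.192.0/19 (clear depth 19)
  + 232.0.0.0/8 (H2) depth=8
  + 35.0.0.0/8 (H1) depth=8
  + 35.38.205.0/24 (H2) depth=24
  lookup 35.0.0.0: bits 0010001100 walk d0:-→d1:-→d2:-→d3:-→d4:-→d5:-→d6:-→d7:-→d8:H1→d9:-→d10:- -> H1
  del 232.0.0.0/8 (clear depth 8)
  lookup 35.38.205.122: bits 001000110010011011001101 walk d0:-→d1:-→d2:-→d3:-→d4:-→d5:-→d6:-→d7:-→d8:H1→d9:-→d10:-→d11:-→d12:-→d13:-→d14:-→d15:-→d16:-→d17:-→d18:-→d19:-→d20:-→d21:-→d22:-→d23:-→d24:H2 -> H2
  + 35.0.0.0/8 (H3) depth=8
  + 35.38.205.16/28 (H1) depth=28
  lookup 35.38.205.20: bits 0010001100100110110011010001 walk d0:-→d1:-→d2:-→d3:-→d4:-→d5:-→d6:-→d7:-→d8:H3→d9:-→d10:-→d11:-→d12:-→d13:-→d14:-→d15:-→d16:-→d17:-→d18:-→d19:-→d20:-→d21:-→d22:-→d23:-→d24:H2→d25:-→d26:-→d27:-→d28:H1 -> H1
  lookup 35.38.205.21: bits 0010001100100110110011010001 walk d0:-→d1:-→d2:-→d3:-→d4:-→d5:-→d6:-→d7:-→d8:H3→d9:-→d10:-→d11:-→d12:-→d13:-→d14:-→d15:-→d16:-→d17:-→d18:-→d19:-→d20:-→d21:-→d22:-→d23:-→d24:H2→d25:-→d26:-→d27:-→d28:H1 -> H1
  lookup 5.67.121.232: bits 00 walk d0:-→d1:-→d2:- -> no-route
  + 0.0.0.0/0 (H1) depth=0
  lookup 35.38.205.8: bits 001000110010011011001101000 walk d0:H1→d1:-→d2:-→d3:-→d4:-→d5:-→d6:-→d7:-→d8:H3→d9:-→d10:-→d11:-→d12:-→d13:-→d14:-→d15:-→d16:-→d17:-→d18:-→d19:-→d20:-→d21:-→d22:-→d23:-→d24:H2→d25:-→d26:-→d27:- -> H2
  del 0.0.0.0/0 (clear depth 0)
  del 35.38.205.16/28 (clear depth 28)
  lookup 35.38.205.62: bits 00100011001001101100110100 walk d0:-→d1:-→d2:-→d3:-→d4:-→d5:-→d6:-→d7:-→d8:H3→d9:-→d10:-→d11:-→d12:-→d13:-→d14:-→d15:-→d16:-→d17:-→d18:-→d19:-→d20:-→d21:-→d22:-→d23:-→d24:H2→d25:-→d26:- -> H2
  + 35.38.192.0/20 (H5) depth=20
  + 35.38.192.0/18 (H0) depth=18
  lookup 35.38.192.0: bits 00100011001001101100 walk d0:-→d1:-→d2:-→d3:-→d4:-→d5:-→d6:-→d7:-→d8:H3→d9:-→d10:-→d11:-→d12:-→d13:-→d14:-→d15:-→d16:-→d17:-→d18:H0→d19:-→d20:H5 -> H5
  lookup 35.38.201.25: bits 001000110010011011001 walk d0:-→d1:-→d2:-→d3:-→d4:-→d5:-→d6:-→d7:-→d8:H3→d9:-→d10:-→d11:-→d12:-→d13:-→d14:-→d15:-→d16:-→d17:-→d18:H0→d19:-→d20:H5→d21:- -> H5
  lookup 35.14.182.217: bits 0010001100 walk d0:-→d1:-→d2:-→d3:-→d4:-→d5:-→d6:-→d7:-→d8:H3→d9:-→d10:- -> H3
  lookup 35.0.1.238: bits 0010001100 walk d0:-→d1:-→d2:-→d3:-→d4:-→d5:-→d6:-→d7:-→d8:H3→d9:-→d10:- -> H3
  lookup 35.38.192.234: bits 00100011001001101100 walk d0:-→d1:-→d2:-→d3:-→d4:-→d5:-→d6:-→d7:-→d8:H3→d9:-→d10:-→d11:-→d12:-→d13:-→d14:-→d15:-→d16:-→d17:-→d18:H0→d19:-→d20:H5 -> H5
  del 35.38.192.0/20 (clear depth 20)
  + 232.31.13.96/28 (H0) depth=28
  lookup 35.0.0.77: bits 0010001100 walk d0:-→d1:-→d2:-→d3:-→d4:-→d5:-→d6:-→d7:-→d8:H3→d9:-→d10:- -> H3
  + 0.0.0.0/0 (H4) depth=0
  lookup 35.38.192.233: bits 00100011001001101100 walk d0:H4→d1:-→d2:-→d3:-→d4:-→d5:-→d6:-→d7:-→d8:H3→d9:-→d10:-→d11:-→d12:-→d13:-→d14:-→d15:-→d16:-→d17:-→d18:H0→d19:-→d20:- -> H0
  + 232.16.0.0/12 (H4) depth=12
  + 232.31.13.107/32 (H5) depth=32
  + 0.0.0.0/0 (H4) depth=0
  + 35.0.0.0/8 (H0) depth=8
  lookup 35.38.205.0: bits 001000110010011011001101000 walk d0:H4→d1:-→d2:-→d3:-→d4:-→d5:-→d6:-→d7:-→d8:H0→d9:-→d10:-→d11:-→d12:-→d13:-→d14:-→d15:-→d16:-→d17:-→d18:H0→d19:-→d20:-→d21:-→d22:-→d23:-→d24:H2→d25:-→d26:-→d27:- -> H2
  + 35.38.192.0/20 (H4) depth=20
  + 35.38.0.0/16 (H2) depth=16
  + 232.31.13.107/32 (H0) depth=32
  + 35.38.205.18/32 (H1) depth=32

== LOOKUPS ==
["H1","H2","H1","H1","no-route","H2","H2","H5","H5","H3","H3","H5","H3","H0","H2"]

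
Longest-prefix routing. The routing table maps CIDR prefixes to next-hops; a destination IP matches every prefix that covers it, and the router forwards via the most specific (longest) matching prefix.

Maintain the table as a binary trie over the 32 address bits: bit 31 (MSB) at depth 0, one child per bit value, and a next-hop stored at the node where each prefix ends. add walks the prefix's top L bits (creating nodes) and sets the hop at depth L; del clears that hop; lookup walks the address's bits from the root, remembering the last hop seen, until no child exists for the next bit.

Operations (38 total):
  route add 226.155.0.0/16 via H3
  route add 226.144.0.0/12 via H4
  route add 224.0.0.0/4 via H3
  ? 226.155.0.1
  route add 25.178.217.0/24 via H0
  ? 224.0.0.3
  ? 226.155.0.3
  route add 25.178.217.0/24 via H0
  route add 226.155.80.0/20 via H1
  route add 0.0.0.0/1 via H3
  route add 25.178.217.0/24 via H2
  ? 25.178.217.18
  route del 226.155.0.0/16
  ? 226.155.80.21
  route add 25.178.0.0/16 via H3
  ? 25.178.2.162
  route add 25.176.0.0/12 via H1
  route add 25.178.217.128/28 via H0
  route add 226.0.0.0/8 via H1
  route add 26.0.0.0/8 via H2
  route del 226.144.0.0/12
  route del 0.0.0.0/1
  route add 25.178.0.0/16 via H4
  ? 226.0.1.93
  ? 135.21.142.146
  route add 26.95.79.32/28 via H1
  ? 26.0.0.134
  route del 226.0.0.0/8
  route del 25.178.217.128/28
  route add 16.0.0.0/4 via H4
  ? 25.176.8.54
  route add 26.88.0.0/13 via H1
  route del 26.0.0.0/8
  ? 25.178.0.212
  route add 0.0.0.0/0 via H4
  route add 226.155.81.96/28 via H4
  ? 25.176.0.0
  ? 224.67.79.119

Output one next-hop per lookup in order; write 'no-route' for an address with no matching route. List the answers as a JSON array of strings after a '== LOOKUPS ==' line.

Apply in order:
  add 226.155.0.0/16 -> H3 at depth 16
  add 226.144.0.0/12 -> H4 at depth 12
  add 224.0.0.0/4 -> H3 at depth 4
  Q 226.155.0.1: descend 1110001010011011 ; hops seen [H3,H4,H3] ; pick H3
  add 25.178.217.0/24 -> H0 at depth 24
  Q 224.0.0.3: descend 111000 ; hops seen [H3] ; pick H3
  Q 226.155.0.3: descend 1110001010011011 ; hops seen [H3,H4,H3] ; pick H3
  add 25.178.217.0/24 -> H0 at depth 24
  add 226.155.80.0/20 -> H1 at depth 20
  add 0.0.0.0/1 -> H3 at depth 1
  add 25.178.217.0/24 -> H2 at depth 24
  Q 25.178.217.18: descend 000110011011001011011001 ; hops seen [H3,H2] ; pick H2
  - 226.155.0.0/16 clear@16
  Q 226.155.80.21: descend 11100010100110110101 ; hops seen [H3,H4,H1] ; pick H1
  add 25.178.0.0/16 -> H3 at depth 16
  Q 25.178.2.162: descend 0001100110110010 ; hops seen [H3,H3] ; pick H3
  add 25.176.0.0/12 -> H1 at depth 12
  add 25.178.217.128/28 -> H0 at depth 28
  add 226.0.0.0/8 -> H1 at depth 8
  add 26.0.0.0/8 -> H2 at depth 8
  - 226.144.0.0/12 clear@12
  - 0.0.0.0/1 clear@1
  add 25.178.0.0/16 -> H4 at depth 16
  Q 226.0.1.93: descend 11100010 ; hops seen [H3,H1] ; pick H1
  Q 135.21.142.146: descend 1 ; hops seen [∅] ; pick no-route
  add 26.95.79.32/28 -> H1 at depth 28
  Q 26.0.0.134: descend 000110100 ; hops seen [H2] ; pick H2
  - 226.0.0.0/8 clear@8
  - 25.178.217.128/28 clear@28
  add 16.0.0.0/4 -> H4 at depth 4
  Q 25.176.8.54: descend 00011001101100 ; hops seen [H4,H1] ; pick H1
  add 26.88.0.0/13 -> H1 at depth 13
  - 26.0.0.0/8 clear@8
  Q 25.178.0.212: descend 0001100110110010 ; hops seen [H4,H1,H4] ; pick H4
  add 0.0.0.0/0 -> H4 at depth 0
  add 226.155.81.96/28 -> H4 at depth 28
  Q 25.176.0.0: descend 00011001101100 ; hops seen [H4,H4,H1] ; pick H1
  Q 224.67.79.119: descend 111000 ; hops seen [H4,H3] ; pick H3

== LOOKUPS ==
["H3","H3","H3","H2","H1","H3","H1","no-route","H2","H1","H4","H1","H3"]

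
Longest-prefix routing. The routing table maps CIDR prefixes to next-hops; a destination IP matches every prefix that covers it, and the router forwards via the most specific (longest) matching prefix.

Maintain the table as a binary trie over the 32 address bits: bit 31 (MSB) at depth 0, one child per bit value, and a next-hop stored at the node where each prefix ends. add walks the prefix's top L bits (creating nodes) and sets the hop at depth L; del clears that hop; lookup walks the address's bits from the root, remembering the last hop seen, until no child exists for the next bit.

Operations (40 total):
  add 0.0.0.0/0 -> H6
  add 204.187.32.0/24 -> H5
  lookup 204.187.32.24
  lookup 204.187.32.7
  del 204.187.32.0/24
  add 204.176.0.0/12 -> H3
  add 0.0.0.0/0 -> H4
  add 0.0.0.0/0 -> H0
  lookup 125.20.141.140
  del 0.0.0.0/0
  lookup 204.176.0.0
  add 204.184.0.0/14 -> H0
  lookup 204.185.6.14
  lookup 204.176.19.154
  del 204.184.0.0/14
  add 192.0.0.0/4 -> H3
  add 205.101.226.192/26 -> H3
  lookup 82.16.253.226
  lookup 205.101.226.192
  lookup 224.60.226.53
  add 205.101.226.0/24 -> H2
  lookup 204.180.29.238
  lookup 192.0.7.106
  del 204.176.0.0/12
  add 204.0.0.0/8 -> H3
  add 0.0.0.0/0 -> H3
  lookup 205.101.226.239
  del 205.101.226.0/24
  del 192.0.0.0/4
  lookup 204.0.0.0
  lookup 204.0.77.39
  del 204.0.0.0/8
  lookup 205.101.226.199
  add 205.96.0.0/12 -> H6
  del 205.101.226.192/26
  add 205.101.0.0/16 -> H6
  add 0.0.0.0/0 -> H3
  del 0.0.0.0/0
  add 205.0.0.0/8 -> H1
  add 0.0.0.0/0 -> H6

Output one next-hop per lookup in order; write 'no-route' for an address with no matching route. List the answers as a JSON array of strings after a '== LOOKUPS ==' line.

Process each operation:
  add 0.0.0.0/0 -> H6 at depth 0
  add 204.187.32.0/24 -> H5 at depth 24
  lookup 204.187.32.24: bits 110011001011101100100000 walk d0:H6→d1:-→d2:-→d3:-→d4:-→d5:-→d6:-→d7:-→d8:-→d9:-→d10:-→d11:-→d12:-→d13:-→d14:-→d15:-→d16:-→d17:-→d18:-→d19:-→d20:-→d21:-→d22:-→d23:-→d24:H5 -> H5
  lookup 204.187.32.7: bits 110011001011101100100000 walk d0:H6→d1:-→d2:-→d3:-→d4:-→d5:-→d6:-→d7:-→d8:-→d9:-→d10:-→d11:-→d12:-→d13:-→d14:-→d15:-→d16:-→d17:-→d18:-→d19:-→d20:-→d21:-→d22:-→d23:-→d24:H5 -> H5
  del 204.187.32.0/24 (clear depth 24)
  add 204.176.0.0/12 -> H3 at depth 12
  add 0.0.0.0/0 -> H4 at depth 0
  add 0.0.0.0/0 -> H0 at depth 0
  lookup 125.20.141.140: bits ε walk d0:H0 -> H0
  del 0.0.0.0/0 (clear depth 0)
  lookup 204.176.0.0: bits 110011001011 walk d0:-→d1:-→d2:-→d3:-→d4:-→d5:-→d6:-→d7:-→d8:-→d9:-→d10:-→d11:-→d12:H3 -> H3
  add 204.184.0.0/14 -> H0 at depth 14
  lookup 204.185.6.14: bits 11001100101110 walk d0:-→d1:-→d2:-→d3:-→d4:-→d5:-→d6:-→d7:-→d8:-→d9:-→d10:-→d11:-→d12:H3→d13:-→d14:H0 -> H0
  lookup 204.176.19.154: bits 110011001011 walk d0:-→d1:-→d2:-→d3:-→d4:-→d5:-→d6:-→d7:-→d8:-→d9:-→d10:-→d11:-→d12:H3 -> H3
  del 204.184.0.0/14 (clear depth 14)
  add 192.0.0.0/4 -> H3 at depth 4
  add 205.101.226.192/26 -> H3 at depth 26
  lookup 82.16.253.226: bits ε walk d0:- -> no-route
  lookup 205.101.226.192: bits 11001101011001011110001011 walk d0:-→d1:-→d2:-→d3:-→d4:H3→d5:-→d6:-→d7:-→d8:-→d9:-→d10:-→d11:-→d12:-→d13:-→d14:-→d15:-→d16:-→d17:-→d18:-→d19:-→d20:-→d21:-→d22:-→d23:-→d24:-→d25:-→d26:H3 -> H3
  lookup 224.60.226.53: bits 11 walk d0:-→d1:-→d2:- -> no-route
  add 205.101.226.0/24 -> H2 at depth 24
  lookup 204.180.29.238: bits 110011001011 walk d0:-→d1:-→d2:-→d3:-→d4:H3→d5:-→d6:-→d7:-→d8:-→d9:-→d10:-→d11:-→d12:H3 -> H3
  lookup 192.0.7.106: bits 1100 walk d0:-→d1:-→d2:-→d3:-→d4:H3 -> H3
  del 204.176.0.0/12 (clear depth 12)
  add 204.0.0.0/8 -> H3 at depth 8
  add 0.0.0.0/0 -> H3 at depth 0
  lookup 205.101.226.239: bits 11001101011001011110001011 walk d0:H3→d1:-→d2:-→d3:-→d4:H3→d5:-→d6:-→d7:-→d8:-→d9:-→d10:-→d11:-→d12:-→d13:-→d14:-→d15:-→d16:-→d17:-→d18:-→d19:-→d20:-→d21:-→d22:-→d23:-→d24:H2→d25:-→d26:H3 -> H3
  del 205.101.226.0/24 (clear depth 24)
  del 192.0.0.0/4 (clear depth 4)
  lookup 204.0.0.0: bits 11001100 walk d0:H3→d1:-→d2:-→d3:-→d4:-→d5:-→d6:-→d7:-→d8:H3 -> H3
  lookup 204.0.77.39: bits 11001100 walk d0:H3→d1:-→d2:-→d3:-→d4:-→d5:-→d6:-→d7:-→d8:H3 -> H3
  del 204.0.0.0/8 (clear depth 8)
  lookup 205.101.226.199: bits 11001101011001011110001011 walk d0:H3→d1:-→d2:-→d3:-→d4:-→d5:-→d6:-→d7:-→d8:-→d9:-→d10:-→d11:-→d12:-→d13:-→d14:-→d15:-→d16:-→d17:-→d18:-→d19:-→d20:-→d21:-→d22:-→d23:-→d24:-→d25:-→d26:H3 -> H3
  add 205.96.0.0/12 -> H6 at depth 12
  del 205.101.226.192/26 (clear depth 26)
  add 205.101.0.0/16 -> H6 at depth 16
  add 0.0.0.0/0 -> H3 at depth 0
  del 0.0.0.0/0 (clear depth 0)
  add 205.0.0.0/8 -> H1 at depth 8
  add 0.0.0.0/0 -> H6 at depth 0

== LOOKUPS ==
["H5","H5","H0","H3","H0","H3","no-route","H3","no-route","H3","H3","H3","H3","H3","H3"]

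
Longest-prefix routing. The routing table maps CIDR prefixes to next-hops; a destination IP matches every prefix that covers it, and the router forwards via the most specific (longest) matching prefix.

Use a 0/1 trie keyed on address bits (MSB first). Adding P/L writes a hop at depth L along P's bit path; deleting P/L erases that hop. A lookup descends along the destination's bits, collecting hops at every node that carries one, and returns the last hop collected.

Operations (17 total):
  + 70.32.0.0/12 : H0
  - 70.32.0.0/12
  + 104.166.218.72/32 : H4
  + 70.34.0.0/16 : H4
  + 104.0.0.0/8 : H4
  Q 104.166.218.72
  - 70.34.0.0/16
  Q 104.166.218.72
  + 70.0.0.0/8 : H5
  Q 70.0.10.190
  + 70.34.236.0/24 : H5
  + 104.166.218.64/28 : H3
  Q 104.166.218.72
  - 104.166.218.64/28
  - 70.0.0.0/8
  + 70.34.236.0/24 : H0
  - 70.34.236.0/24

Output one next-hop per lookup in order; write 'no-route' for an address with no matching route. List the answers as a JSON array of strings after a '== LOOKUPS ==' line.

Process each operation:
  add 70.32.0.0/12 -> H0 at depth 12
  - 70.32.0.0/12 clear@12
  add 104.166.218.72/32 -> H4 at depth 32
  add 70.34.0.0/16 -> H4 at depth 16
  add 104.0.0.0/8 -> H4 at depth 8
  Q 104.166.218.72: descend 01101000101001101101101001001000 ; hops seen [H4,H4] ; pick H4
  - 70.34.0.0/16 clear@16
  Q 104.166.218.72: descend 01101000101001101101101001001000 ; hops seen [H4,H4] ; pick H4
  add 70.0.0.0/8 -> H5 at depth 8
  Q 70.0.10.190: descend 0100011000 ; hops seen [H5] ; pick H5
  add 70.34.236.0/24 -> H5 at depth 24
  add 104.166.218.64/28 -> H3 at depth 28
  Q 104.166.218.72: descend 01101000101001101101101001001000 ; hops seen [H4,H3,H4] ; pick H4
  - 104.166.218.64/28 clear@28
  - 70.0.0.0/8 clear@8
  add 70.34.236.0/24 -> H0 at depth 24
  - 70.34.236.0/24 clear@24

== LOOKUPS ==
["H4","H4","H5","H4"]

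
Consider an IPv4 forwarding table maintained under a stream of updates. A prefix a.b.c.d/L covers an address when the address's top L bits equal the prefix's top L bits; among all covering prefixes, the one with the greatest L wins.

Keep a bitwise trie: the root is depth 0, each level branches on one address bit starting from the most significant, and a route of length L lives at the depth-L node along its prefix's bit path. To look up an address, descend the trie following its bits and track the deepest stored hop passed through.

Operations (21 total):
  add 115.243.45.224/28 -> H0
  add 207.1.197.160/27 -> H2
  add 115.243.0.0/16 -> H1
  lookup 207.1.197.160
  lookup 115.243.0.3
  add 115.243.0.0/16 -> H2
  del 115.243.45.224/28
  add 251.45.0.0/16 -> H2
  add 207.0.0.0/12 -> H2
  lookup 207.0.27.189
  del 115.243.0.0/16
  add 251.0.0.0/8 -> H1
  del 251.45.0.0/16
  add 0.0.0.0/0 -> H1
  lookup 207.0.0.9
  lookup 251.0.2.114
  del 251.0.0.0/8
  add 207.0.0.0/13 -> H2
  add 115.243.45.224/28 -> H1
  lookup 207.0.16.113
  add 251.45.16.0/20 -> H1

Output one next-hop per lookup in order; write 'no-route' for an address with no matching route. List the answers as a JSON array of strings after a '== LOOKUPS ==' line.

Trace:
  add 115.243.45.224/28 -> H0 at depth 28
  add 207.1.197.160/27 -> H2 at depth 27
  add 115.243.0.0/16 -> H1 at depth 16
  Q 207.1.197.160: descend 110011110000000111000101101 ; hops seen [H2] ; pick H2
  Q 115.243.0.3: descend 011100111111001100 ; hops seen [H1] ; pick H1
  add 115.243.0.0/16 -> H2 at depth 16
  del 115.243.45.224/28 (clear depth 28)
  add 251.45.0.0/16 -> H2 at depth 16
  add 207.0.0.0/12 -> H2 at depth 12
  Q 207.0.27.189: descend 110011110000000 ; hops seen [H2] ; pick H2
  del 115.243.0.0/16 (clear depth 16)
  add 251.0.0.0/8 -> H1 at depth 8
  del 251.45.0.0/16 (clear depth 16)
  add 0.0.0.0/0 -> H1 at depth 0
  Q 207.0.0.9: descend 110011110000000 ; hops seen [H1,H2] ; pick H2
  Q 251.0.2.114: descend 1111101100 ; hops seen [H1,H1] ; pick H1
  del 251.0.0.0/8 (clear depth 8)
  add 207.0.0.0/13 -> H2 at depth 13
  add 115.243.45.224/28 -> H1 at depth 28
  Q 207.0.16.113: descend 110011110000000 ; hops seen [H1,H2,H2] ; pick H2
  add 251.45.16.0/20 -> H1 at depth 20

== LOOKUPS ==
["H2","H1","H2","H2","H1","H2"]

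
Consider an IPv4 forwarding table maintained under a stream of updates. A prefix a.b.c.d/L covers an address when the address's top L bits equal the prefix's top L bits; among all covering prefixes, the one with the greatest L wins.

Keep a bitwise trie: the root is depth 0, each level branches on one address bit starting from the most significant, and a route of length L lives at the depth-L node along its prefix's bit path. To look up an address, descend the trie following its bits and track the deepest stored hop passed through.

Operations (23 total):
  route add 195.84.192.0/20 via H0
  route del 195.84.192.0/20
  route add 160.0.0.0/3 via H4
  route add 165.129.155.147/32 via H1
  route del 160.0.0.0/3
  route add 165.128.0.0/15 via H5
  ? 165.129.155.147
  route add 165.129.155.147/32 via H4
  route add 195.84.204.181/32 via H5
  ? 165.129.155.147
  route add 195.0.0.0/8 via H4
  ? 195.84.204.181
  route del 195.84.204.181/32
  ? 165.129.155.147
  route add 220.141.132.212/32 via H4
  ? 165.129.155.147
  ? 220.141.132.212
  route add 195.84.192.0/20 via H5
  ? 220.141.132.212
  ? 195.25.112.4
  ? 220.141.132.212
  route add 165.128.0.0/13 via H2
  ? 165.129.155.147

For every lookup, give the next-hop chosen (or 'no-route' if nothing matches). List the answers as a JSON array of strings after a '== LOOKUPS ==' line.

Apply in order:
  + 195.84.192.0/20 (H0) depth=20
  - 195.84.192.0/20 clear@20
  + 160.0.0.0/3 (H4) depth=3
  + 165.129.155.147/32 (H1) depth=32
  - 160.0.0.0/3 clear@3
  + 165.128.0.0/15 (H5) depth=15
  lookup 165.129.155.147: bits 10100101100000011001101110010011 walk d0:-→d1:-→d2:-→d3:-→d4:-→d5:-→d6:-→d7:-→d8:-→d9:-→d10:-→d11:-→d12:-→d13:-→d14:-→d15:H5→d16:-→d17:-→d18:-→d19:-→d20:-→d21:-→d22:-→d23:-→d24:-→d25:-→d26:-→d27:-→d28:-→d29:-→d30:-→d31:-→d32:H1 -> H1
  + 165.129.155.147/32 (H4) depth=32
  + 195.84.204.181/32 (H5) depth=32
  lookup 165.129.155.147: bits 10100101100000011001101110010011 walk d0:-→d1:-→d2:-→d3:-→d4:-→d5:-→d6:-→d7:-→d8:-→d9:-→d10:-→d11:-→d12:-→d13:-→d14:-→d15:H5→d16:-→d17:-→d18:-→d19:-→d20:-→d21:-→d22:-→d23:-→d24:-→d25:-→d26:-→d27:-→d28:-→d29:-→d30:-→d31:-→d32:H4 -> H4
  + 195.0.0.0/8 (H4) depth=8
  lookup 195.84.204.181: bits 11000011010101001100110010110101 walk d0:-→d1:-→d2:-→d3:-→d4:-→d5:-→d6:-→d7:-→d8:H4→d9:-→d10:-→d11:-→d12:-→d13:-→d14:-→d15:-→d16:-→d17:-→d18:-→d19:-→d20:-→d21:-→d22:-→d23:-→d24:-→d25:-→d26:-→d27:-→d28:-→d29:-→d30:-→d31:-→d32:H5 -> H5
  - 195.84.204.181/32 clear@32
  lookup 165.129.155.147: bits 10100101100000011001101110010011 walk d0:-→d1:-→d2:-→d3:-→d4:-→d5:-→d6:-→d7:-→d8:-→d9:-→d10:-→d11:-→d12:-→d13:-→d14:-→d15:H5→d16:-→d17:-→d18:-→d19:-→d20:-→d21:-→d22:-→d23:-→d24:-→d25:-→d26:-→d27:-→d28:-→d29:-→d30:-→d31:-→d32:H4 -> H4
  + 220.141.132.212/32 (H4) depth=32
  lookup 165.129.155.147: bits 10100101100000011001101110010011 walk d0:-→d1:-→d2:-→d3:-→d4:-→d5:-→d6:-→d7:-→d8:-→d9:-→d10:-→d11:-→d12:-→d13:-→d14:-→d15:H5→d16:-→d17:-→d18:-→d19:-→d20:-→d21:-→d22:-→d23:-→d24:-→d25:-→d26:-→d27:-→d28:-→d29:-→d30:-→d31:-→d32:H4 -> H4
  lookup 220.141.132.212: bits 11011100100011011000010011010100 walk d0:-→d1:-→d2:-→d3:-→d4:-→d5:-→d6:-→d7:-→d8:-→d9:-→d10:-→d11:-→d12:-→d13:-→d14:-→d15:-→d16:-→d17:-→d18:-→d19:-→d20:-→d21:-→d22:-→d23:-→d24:-→d25:-→d26:-→d27:-→d28:-→d29:-→d30:-→d31:-→d32:H4 -> H4
  + 195.84.192.0/20 (H5) depth=20
  lookup 220.141.132.212: bits 11011100100011011000010011010100 walk d0:-→d1:-→d2:-→d3:-→d4:-→d5:-→d6:-→d7:-→d8:-→d9:-→d10:-→d11:-→d12:-→d13:-→d14:-→d15:-→d16:-→d17:-→d18:-→d19:-→d20:-→d21:-→d22:-→d23:-→d24:-→d25:-→d26:-→d27:-→d28:-→d29:-→d30:-→d31:-→d32:H4 -> H4
  lookup 195.25.112.4: bits 110000110 walk d0:-→d1:-→d2:-→d3:-→d4:-→d5:-→d6:-→d7:-→d8:H4→d9:- -> H4
  lookup 220.141.132.212: bits 11011100100011011000010011010100 walk d0:-→d1:-→d2:-→d3:-→d4:-→d5:-→d6:-→d7:-→d8:-→d9:-→d10:-→d11:-→d12:-→d13:-→d14:-→d15:-→d16:-→d17:-→d18:-→d19:-→d20:-→d21:-→d22:-→d23:-→d24:-→d25:-→d26:-→d27:-→d28:-→d29:-→d30:-→d31:-→d32:H4 -> H4
  + 165.128.0.0/13 (H2) depth=13
  lookup 165.129.155.147: bits 10100101100000011001101110010011 walk d0:-→d1:-→d2:-→d3:-→d4:-→d5:-→d6:-→d7:-→d8:-→d9:-→d10:-→d11:-→d12:-→d13:H2→d14:-→d15:H5→d16:-→d17:-→d18:-→d19:-→d20:-→d21:-→d22:-→d23:-→d24:-→d25:-→d26:-→d27:-→d28:-→d29:-→d30:-→d31:-→d32:H4 -> H4

== LOOKUPS ==
["H1","H4","H5","H4","H4","H4","H4","H4","H4","H4"]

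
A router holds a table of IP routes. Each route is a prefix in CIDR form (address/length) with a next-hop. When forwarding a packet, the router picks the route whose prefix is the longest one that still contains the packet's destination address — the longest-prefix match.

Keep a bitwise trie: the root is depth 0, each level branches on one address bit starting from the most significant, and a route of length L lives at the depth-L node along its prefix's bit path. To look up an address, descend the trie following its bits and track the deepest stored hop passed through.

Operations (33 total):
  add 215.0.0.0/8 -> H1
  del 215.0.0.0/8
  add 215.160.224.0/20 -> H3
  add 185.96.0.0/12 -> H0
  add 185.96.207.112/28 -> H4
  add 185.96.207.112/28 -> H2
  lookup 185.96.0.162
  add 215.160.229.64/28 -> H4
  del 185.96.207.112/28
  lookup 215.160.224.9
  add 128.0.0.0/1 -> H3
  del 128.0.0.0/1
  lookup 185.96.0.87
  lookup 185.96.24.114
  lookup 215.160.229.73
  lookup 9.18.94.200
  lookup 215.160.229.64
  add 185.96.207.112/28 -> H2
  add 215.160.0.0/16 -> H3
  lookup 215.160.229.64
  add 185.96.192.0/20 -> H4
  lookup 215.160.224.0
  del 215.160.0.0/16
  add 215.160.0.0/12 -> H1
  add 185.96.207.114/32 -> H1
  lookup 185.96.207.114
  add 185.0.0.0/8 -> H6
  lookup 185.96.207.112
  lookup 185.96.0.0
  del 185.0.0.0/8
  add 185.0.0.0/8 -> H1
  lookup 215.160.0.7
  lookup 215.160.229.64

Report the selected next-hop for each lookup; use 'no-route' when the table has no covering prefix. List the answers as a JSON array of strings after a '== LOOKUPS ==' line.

Process each operation:
  add 215.0.0.0/8 -> H1 at depth 8
  - 215.0.0.0/8 clear@8
  add 215.160.224.0/20 -> H3 at depth 20
  add 185.96.0.0/12 -> H0 at depth 12
  add 185.96.207.112/28 -> H4 at depth 28
  add 185.96.207.112/28 -> H2 at depth 28
  ? 185.96.0.162  path d0:-→d1:-→d2:-→d3:-→d4:-→d5:-→d6:-→d7:-→d8:-→d9:-→d10:-→d11:-→d12:H0→d13:-→d14:-→d15:-→d16:-  best=H0
  add 215.160.229.64/28 -> H4 at depth 28
  - 185.96.207.112/28 clear@28
  ? 215.160.224.9  path d0:-→d1:-→d2:-→d3:-→d4:-→d5:-→d6:-→d7:-→d8:-→d9:-→d10:-→d11:-→d12:-→d13:-→d14:-→d15:-→d16:-→d17:-→d18:-→d19:-→d20:H3→d21:-  best=H3
  add 128.0.0.0/1 -> H3 at depth 1
  - 128.0.0.0/1 clear@1
  ? 185.96.0.87  path d0:-→d1:-→d2:-→d3:-→d4:-→d5:-→d6:-→d7:-→d8:-→d9:-→d10:-→d11:-→d12:H0→d13:-→d14:-→d15:-→d16:-  best=H0
  ? 185.96.24.114  path d0:-→d1:-→d2:-→d3:-→d4:-→d5:-→d6:-→d7:-→d8:-→d9:-→d10:-→d11:-→d12:H0→d13:-→d14:-→d15:-→d16:-  best=H0
  ? 215.160.229.73  path d0:-→d1:-→d2:-→d3:-→d4:-→d5:-→d6:-→d7:-→d8:-→d9:-→d10:-→d11:-→d12:-→d13:-→d14:-→d15:-→d16:-→d17:-→d18:-→d19:-→d20:H3→d21:-→d22:-→d23:-→d24:-→d25:-→d26:-→d27:-→d28:H4  best=H4
  ? 9.18.94.200  path d0:-  best=no-route
  ? 215.160.229.64  path d0:-→d1:-→d2:-→d3:-→d4:-→d5:-→d6:-→d7:-→d8:-→d9:-→d10:-→d11:-→d12:-→d13:-→d14:-→d15:-→d16:-→d17:-→d18:-→d19:-→d20:H3→d21:-→d22:-→d23:-→d24:-→d25:-→d26:-→d27:-→d28:H4  best=H4
  add 185.96.207.112/28 -> H2 at depth 28
  add 215.160.0.0/16 -> H3 at depth 16
  ? 215.160.229.64  path d0:-→d1:-→d2:-→d3:-→d4:-→d5:-→d6:-→d7:-→d8:-→d9:-→d10:-→d11:-→d12:-→d13:-→d14:-→d15:-→d16:H3→d17:-→d18:-→d19:-→d20:H3→d21:-→d22:-→d23:-→d24:-→d25:-→d26:-→d27:-→d28:H4  best=H4
  add 185.96.192.0/20 -> H4 at depth 20
  ? 215.160.224.0  path d0:-→d1:-→d2:-→d3:-→d4:-→d5:-→d6:-→d7:-→d8:-→d9:-→d10:-→d11:-→d12:-→d13:-→d14:-→d15:-→d16:H3→d17:-→d18:-→d19:-→d20:H3→d21:-  best=H3
  - 215.160.0.0/16 clear@16
  add 215.160.0.0/12 -> H1 at depth 12
  add 185.96.207.114/32 -> H1 at depth 32
  ? 185.96.207.114  path d0:-→d1:-→d2:-→d3:-→d4:-→d5:-→d6:-→d7:-→d8:-→d9:-→d10:-→d11:-→d12:H0→d13:-→d14:-→d15:-→d16:-→d17:-→d18:-→d19:-→d20:H4→d21:-→d22:-→d23:-→d24:-→d25:-→d26:-→d27:-→d28:H2→d29:-→d30:-→d31:-→d32:H1  best=H1
  add 185.0.0.0/8 -> H6 at depth 8
  ? 185.96.207.112  path d0:-→d1:-→d2:-→d3:-→d4:-→d5:-→d6:-→d7:-→d8:H6→d9:-→d10:-→d11:-→d12:H0→d13:-→d14:-→d15:-→d16:-→d17:-→d18:-→d19:-→d20:H4→d21:-→d22:-→d23:-→d24:-→d25:-→d26:-→d27:-→d28:H2→d29:-→d30:-  best=H2
  ? 185.96.0.0  path d0:-→d1:-→d2:-→d3:-→d4:-→d5:-→d6:-→d7:-→d8:H6→d9:-→d10:-→d11:-→d12:H0→d13:-→d14:-→d15:-→d16:-  best=H0
  - 185.0.0.0/8 clear@8
  add 185.0.0.0/8 -> H1 at depth 8
  ? 215.160.0.7  path d0:-→d1:-→d2:-→d3:-→d4:-→d5:-→d6:-→d7:-→d8:-→d9:-→d10:-→d11:-→d12:H1→d13:-→d14:-→d15:-→d16:-  best=H1
  ? 215.160.229.64  path d0:-→d1:-→d2:-→d3:-→d4:-→d5:-→d6:-→d7:-→d8:-→d9:-→d10:-→d11:-→d12:H1→d13:-→d14:-→d15:-→d16:-→d17:-→d18:-→d19:-→d20:H3→d21:-→d22:-→d23:-→d24:-→d25:-→d26:-→d27:-→d28:H4  best=H4

== LOOKUPS ==
["H0","H3","H0","H0","H4","no-route","H4","H4","H3","H1","H2","H0","H1","H4"]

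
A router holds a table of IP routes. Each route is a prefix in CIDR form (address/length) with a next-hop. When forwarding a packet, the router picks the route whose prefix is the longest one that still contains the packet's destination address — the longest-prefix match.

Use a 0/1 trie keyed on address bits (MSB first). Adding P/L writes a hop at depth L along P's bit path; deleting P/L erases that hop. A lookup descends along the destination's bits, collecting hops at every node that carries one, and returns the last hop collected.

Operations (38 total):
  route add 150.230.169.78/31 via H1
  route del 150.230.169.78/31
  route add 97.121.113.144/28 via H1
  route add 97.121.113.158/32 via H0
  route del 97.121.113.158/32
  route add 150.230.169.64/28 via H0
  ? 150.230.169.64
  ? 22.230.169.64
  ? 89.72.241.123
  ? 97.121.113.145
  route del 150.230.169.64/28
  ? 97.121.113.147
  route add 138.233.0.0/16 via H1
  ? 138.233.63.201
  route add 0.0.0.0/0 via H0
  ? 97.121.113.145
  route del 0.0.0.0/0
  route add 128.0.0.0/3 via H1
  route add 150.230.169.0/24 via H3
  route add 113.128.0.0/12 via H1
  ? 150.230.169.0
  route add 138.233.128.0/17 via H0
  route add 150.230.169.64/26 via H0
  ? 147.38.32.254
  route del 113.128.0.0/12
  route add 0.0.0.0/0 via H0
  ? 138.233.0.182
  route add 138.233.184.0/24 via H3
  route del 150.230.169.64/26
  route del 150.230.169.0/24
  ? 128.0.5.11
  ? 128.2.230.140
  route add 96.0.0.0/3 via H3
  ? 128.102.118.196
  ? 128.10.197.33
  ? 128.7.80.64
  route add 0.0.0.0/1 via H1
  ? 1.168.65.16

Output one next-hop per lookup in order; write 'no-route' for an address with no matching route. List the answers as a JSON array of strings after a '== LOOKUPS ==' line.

Trace:
  + 150.230.169.78/31 (H1) depth=31
  del 150.230.169.78/31 (clear depth 31)
  + 97.121.113.144/28 (H1) depth=28
  + 97.121.113.158/32 (H0) depth=32
  del 97.121.113.158/32 (clear depth 32)
  + 150.230.169.64/28 (H0) depth=28
  lookup 150.230.169.64: bits 1001011011100110101010010100 walk d0:-→d1:-→d2:-→d3:-→d4:-→d5:-→d6:-→d7:-→d8:-→d9:-→d10:-→d11:-→d12:-→d13:-→d14:-→d15:-→d16:-→d17:-→d18:-→d19:-→d20:-→d21:-→d22:-→d23:-→d24:-→d25:-→d26:-→d27:-→d28:H0 -> H0
  lookup 22.230.169.64: bits 0 walk d0:-→d1:- -> no-route
  lookup 89.72.241.123: bits 01 walk d0:-→d1:-→d2:- -> no-route
  lookup 97.121.113.145: bits 0110000101111001011100011001 walk d0:-→d1:-→d2:-→d3:-→d4:-→d5:-→d6:-→d7:-→d8:-→d9:-→d10:-→d11:-→d12:-→d13:-→d14:-→d15:-→d16:-→d17:-→d18:-→d19:-→d20:-→d21:-→d22:-→d23:-→d24:-→d25:-→d26:-→d27:-→d28:H1 -> H1
  del 150.230.169.64/28 (clear depth 28)
  lookup 97.121.113.147: bits 0110000101111001011100011001 walk d0:-→d1:-→d2:-→d3:-→d4:-→d5:-→d6:-→d7:-→d8:-→d9:-→d10:-→d11:-→d12:-→d13:-→d14:-→d15:-→d16:-→d17:-→d18:-→d19:-→d20:-→d21:-→d22:-→d23:-→d24:-→d25:-→d26:-→d27:-→d28:H1 -> H1
  + 138.233.0.0/16 (H1) depth=16
  lookup 138.233.63.201: bits 1000101011101001 walk d0:-→d1:-→d2:-→d3:-→d4:-→d5:-→d6:-→d7:-→d8:-→d9:-→d10:-→d11:-→d12:-→d13:-→d14:-→d15:-→d16:H1 -> H1
  + 0.0.0.0/0 (H0) depth=0
  lookup 97.121.113.145: bits 0110000101111001011100011001 walk d0:H0→d1:-→d2:-→d3:-→d4:-→d5:-→d6:-→d7:-→d8:-→d9:-→d10:-→d11:-→d12:-→d13:-→d14:-→d15:-→d16:-→d17:-→d18:-→d19:-→d20:-→d21:-→d22:-→d23:-→d24:-→d25:-→d26:-→d27:-→d28:H1 -> H1
  del 0.0.0.0/0 (clear depth 0)
  + 128.0.0.0/3 (H1) depth=3
  + 150.230.169.0/24 (H3) depth=24
  + 113.128.0.0/12 (H1) depth=12
  lookup 150.230.169.0: bits 1001011011100110101010010 walk d0:-→d1:-→d2:-→d3:H1→d4:-→d5:-→d6:-→d7:-→d8:-→d9:-→d10:-→d11:-→d12:-→d13:-→d14:-→d15:-→d16:-→d17:-→d18:-→d19:-→d20:-→d21:-→d22:-→d23:-→d24:H3→d25:- -> H3
  + 138.233.128.0/17 (H0) depth=17
  + 150.230.169.64/26 (H0) depth=26
  lookup 147.38.32.254: bits 10010 walk d0:-→d1:-→d2:-→d3:H1→d4:-→d5:- -> H1
  del 113.128.0.0/12 (clear depth 12)
  + 0.0.0.0/0 (H0) depth=0
  lookup 138.233.0.182: bits 1000101011101001 walk d0:H0→d1:-→d2:-→d3:H1→d4:-→d5:-→d6:-→d7:-→d8:-→d9:-→d10:-→d11:-→d12:-→d13:-→d14:-→d15:-→d16:H1 -> H1
  + 138.233.184.0/24 (H3) depth=24
  del 150.230.169.64/26 (clear depth 26)
  del 150.230.169.0/24 (clear depth 24)
  lookup 128.0.5.11: bits 1000 walk d0:H0→d1:-→d2:-→d3:H1→d4:- -> H1
  lookup 128.2.230.140: bits 1000 walk d0:H0→d1:-→d2:-→d3:H1→d4:- -> H1
  + 96.0.0.0/3 (H3) depth=3
  lookup 128.102.118.196: bits 1000 walk d0:H0→d1:-→d2:-→d3:H1→d4:- -> H1
  lookup 128.10.197.33: bits 1000 walk d0:H0→d1:-→d2:-→d3:H1→d4:- -> H1
  lookup 128.7.80.64: bits 1000 walk d0:H0→d1:-→d2:-→d3:H1→d4:- -> H1
  + 0.0.0.0/1 (H1) depth=1
  lookup 1.168.65.16: bits 0 walk d0:H0→d1:H1 -> H1

== LOOKUPS ==
["H0","no-route","no-route","H1","H1","H1","H1","H3","H1","H1","H1","H1","H1","H1","H1","H1"]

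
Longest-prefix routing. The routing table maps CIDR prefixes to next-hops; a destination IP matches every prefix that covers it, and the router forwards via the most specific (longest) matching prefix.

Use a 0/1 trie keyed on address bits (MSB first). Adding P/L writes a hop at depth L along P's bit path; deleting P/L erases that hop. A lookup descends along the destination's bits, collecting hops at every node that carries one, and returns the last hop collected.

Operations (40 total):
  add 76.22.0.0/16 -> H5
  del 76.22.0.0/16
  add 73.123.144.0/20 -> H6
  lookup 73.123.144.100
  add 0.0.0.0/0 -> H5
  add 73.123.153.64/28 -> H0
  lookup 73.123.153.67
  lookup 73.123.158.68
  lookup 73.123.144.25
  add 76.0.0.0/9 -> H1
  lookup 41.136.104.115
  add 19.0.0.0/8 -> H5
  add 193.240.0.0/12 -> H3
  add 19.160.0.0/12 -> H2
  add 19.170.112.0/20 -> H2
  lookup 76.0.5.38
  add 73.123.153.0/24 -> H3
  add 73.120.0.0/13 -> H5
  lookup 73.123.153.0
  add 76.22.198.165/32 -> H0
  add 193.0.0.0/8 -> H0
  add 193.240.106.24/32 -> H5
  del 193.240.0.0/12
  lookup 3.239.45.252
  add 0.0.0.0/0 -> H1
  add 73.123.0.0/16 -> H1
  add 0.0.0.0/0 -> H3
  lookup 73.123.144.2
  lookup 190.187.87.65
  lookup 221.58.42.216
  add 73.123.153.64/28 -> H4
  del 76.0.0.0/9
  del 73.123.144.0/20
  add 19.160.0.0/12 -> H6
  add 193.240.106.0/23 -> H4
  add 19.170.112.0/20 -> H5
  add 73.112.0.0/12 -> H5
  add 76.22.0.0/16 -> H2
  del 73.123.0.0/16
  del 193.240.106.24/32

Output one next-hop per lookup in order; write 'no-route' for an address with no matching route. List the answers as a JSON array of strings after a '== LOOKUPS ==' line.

Apply in order:
  add 76.22.0.0/16 -> H5 at depth 16
  del 76.22.0.0/16 (clear depth 16)
  add 73.123.144.0/20 -> H6 at depth 20
  Q 73.123.144.100: descend 01001001011110111001 ; hops seen [H6] ; pick H6
  add 0.0.0.0/0 -> H5 at depth 0
  add 73.123.153.64/28 -> H0 at depth 28
  Q 73.123.153.67: descend 0100100101111011100110010100 ; hops seen [H5,H6,H0] ; pick H0
  Q 73.123.158.68: descend 010010010111101110011 ; hops seen [H5,H6] ; pick H6
  Q 73.123.144.25: descend 01001001011110111001 ; hops seen [H5,H6] ; pick H6
  add 76.0.0.0/9 -> H1 at depth 9
  Q 41.136.104.115: descend 0 ; hops seen [H5] ; pick H5
  add 19.0.0.0/8 -> H5 at depth 8
  add 193.240.0.0/12 -> H3 at depth 12
  add 19.160.0.0/12 -> H2 at depth 12
  add 19.170.112.0/20 -> H2 at depth 20
  Q 76.0.5.38: descend 01001100000 ; hops seen [H5,H1] ; pick H1
  add 73.123.153.0/24 -> H3 at depth 24
  add 73.120.0.0/13 -> H5 at depth 13
  Q 73.123.153.0: descend 0100100101111011100110010 ; hops seen [H5,H5,H6,H3] ; pick H3
  add 76.22.198.165/32 -> H0 at depth 32
  add 193.0.0.0/8 -> H0 at depth 8
  add 193.240.106.24/32 -> H5 at depth 32
  del 193.240.0.0/12 (clear depth 12)
  Q 3.239.45.252: descend 000 ; hops seen [H5] ; pick H5
  add 0.0.0.0/0 -> H1 at depth 0
  add 73.123.0.0/16 -> H1 at depth 16
  add 0.0.0.0/0 -> H3 at depth 0
  Q 73.123.144.2: descend 01001001011110111001 ; hops seen [H3,H5,H1,H6] ; pick H6
  Q 190.187.87.65: descend 1 ; hops seen [H3] ; pick H3
  Q 221.58.42.216: descend 110 ; hops seen [H3] ; pick H3
  add 73.123.153.64/28 -> H4 at depth 28
  del 76.0.0.0/9 (clear depth 9)
  del 73.123.144.0/20 (clear depth 20)
  add 19.160.0.0/12 -> H6 at depth 12
  add 193.240.106.0/23 -> H4 at depth 23
  add 19.170.112.0/20 -> H5 at depth 20
  add 73.112.0.0/12 -> H5 at depth 12
  add 76.22.0.0/16 -> H2 at depth 16
  del 73.123.0.0/16 (clear depth 16)
  del 193.240.106.24/32 (clear depth 32)

== LOOKUPS ==
["H6","H0","H6","H6","H5","H1","H3","H5","H6","H3","H3"]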